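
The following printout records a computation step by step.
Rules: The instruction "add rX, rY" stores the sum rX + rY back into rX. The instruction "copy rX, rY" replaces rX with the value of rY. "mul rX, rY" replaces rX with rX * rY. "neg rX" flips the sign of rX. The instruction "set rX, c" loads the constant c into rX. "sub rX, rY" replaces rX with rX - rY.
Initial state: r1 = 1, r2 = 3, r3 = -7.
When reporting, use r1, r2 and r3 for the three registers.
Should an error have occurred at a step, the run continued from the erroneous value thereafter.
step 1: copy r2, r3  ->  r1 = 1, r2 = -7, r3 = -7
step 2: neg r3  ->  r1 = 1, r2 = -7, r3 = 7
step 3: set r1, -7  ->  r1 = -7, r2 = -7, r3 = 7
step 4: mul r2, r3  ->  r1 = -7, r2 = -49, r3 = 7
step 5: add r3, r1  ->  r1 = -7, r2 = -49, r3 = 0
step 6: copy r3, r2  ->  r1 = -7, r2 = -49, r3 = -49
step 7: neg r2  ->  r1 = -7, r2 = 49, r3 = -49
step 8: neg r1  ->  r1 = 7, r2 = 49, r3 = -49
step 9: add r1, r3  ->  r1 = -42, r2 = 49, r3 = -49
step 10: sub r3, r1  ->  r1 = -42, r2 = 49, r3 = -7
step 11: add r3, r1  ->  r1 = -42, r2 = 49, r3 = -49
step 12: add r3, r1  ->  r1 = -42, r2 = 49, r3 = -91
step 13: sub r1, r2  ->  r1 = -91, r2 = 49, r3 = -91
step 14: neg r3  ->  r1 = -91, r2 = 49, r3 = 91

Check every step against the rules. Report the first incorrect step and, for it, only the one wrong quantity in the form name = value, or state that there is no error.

no error

Step 1: r2 = -7 — matches.
Step 2: r3 = -(-7) = 7 — verified.
Step 3: r1 = -7 — matches.
Step 4: r2 = -7 * 7 = -49 — exactly as logged.
Step 5: r3 = 7 + -7 = 0 — matches.
Step 6: r3 = -49 — consistent with the printout.
Step 7: r2 = -(-49) = 49 — confirmed correct.
Step 8: r1 = -(-7) = 7 — checks out.
Step 9: r1 = 7 + -49 = -42 — verified.
Step 10: r3 = -49 - -42 = -7 — verified.
Step 11: r3 = -7 + -42 = -49 — verified.
Step 12: r3 = -49 + -42 = -91 — in agreement.
Step 13: r1 = -42 - 49 = -91 — matches.
Step 14: r3 = -(-91) = 91 — confirmed correct.
Every step is consistent.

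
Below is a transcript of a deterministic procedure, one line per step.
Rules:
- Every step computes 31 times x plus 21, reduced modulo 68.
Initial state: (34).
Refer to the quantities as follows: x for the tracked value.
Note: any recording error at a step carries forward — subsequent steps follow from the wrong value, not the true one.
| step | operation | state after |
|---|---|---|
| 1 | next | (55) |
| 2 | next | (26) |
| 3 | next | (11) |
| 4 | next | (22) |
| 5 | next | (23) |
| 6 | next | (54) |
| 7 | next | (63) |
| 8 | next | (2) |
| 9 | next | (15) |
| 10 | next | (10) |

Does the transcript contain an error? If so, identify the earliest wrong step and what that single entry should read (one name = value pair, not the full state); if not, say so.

Step 1: x = (31*34 + 21) mod 68 = 55 — confirmed correct.
Step 2: x = (31*55 + 21) mod 68 = 26 — checks out.
Step 3: x = (31*26 + 21) mod 68 = 11 — exactly as logged.
Step 4: x = (31*11 + 21) mod 68 = 22 — in agreement.
Step 5: x = (31*22 + 21) mod 68 = 23 — checks out.
Step 6: x = (31*23 + 21) mod 68 = 54 — agrees with the transcript.
Step 7: x = (31*54 + 21) mod 68 = 63 — consistent with the transcript.
Step 8: x = (31*63 + 21) mod 68 = 2 — agrees with the transcript.
Step 9: x = (31*2 + 21) mod 68 = 15 — consistent with the transcript.
Step 10: x = (31*15 + 21) mod 68 = 10 — consistent with the transcript.
All entries verified; no error found.

no error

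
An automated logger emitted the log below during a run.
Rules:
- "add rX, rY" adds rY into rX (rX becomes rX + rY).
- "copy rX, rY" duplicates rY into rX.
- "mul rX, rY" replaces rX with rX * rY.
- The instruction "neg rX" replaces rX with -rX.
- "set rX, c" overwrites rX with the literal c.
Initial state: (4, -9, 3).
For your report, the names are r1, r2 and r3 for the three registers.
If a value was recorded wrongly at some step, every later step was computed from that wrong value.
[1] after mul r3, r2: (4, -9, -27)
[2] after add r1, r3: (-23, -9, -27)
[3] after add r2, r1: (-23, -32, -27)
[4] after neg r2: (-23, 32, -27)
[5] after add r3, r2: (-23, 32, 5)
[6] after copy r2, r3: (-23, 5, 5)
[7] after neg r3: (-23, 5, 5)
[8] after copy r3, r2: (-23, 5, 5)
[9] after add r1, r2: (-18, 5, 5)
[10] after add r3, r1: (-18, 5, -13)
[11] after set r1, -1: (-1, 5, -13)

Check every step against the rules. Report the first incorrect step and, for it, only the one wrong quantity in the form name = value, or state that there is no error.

step 7, r3 = -5

Step 1: r3 = 3 * -9 = -27 — confirmed correct.
Step 2: r1 = 4 + -27 = -23 — same as recorded.
Step 3: r2 = -9 + -23 = -32 — exactly as logged.
Step 4: r2 = -(-32) = 32 — confirmed correct.
Step 5: r3 = -27 + 32 = 5 — checks out.
Step 6: r2 = 5 — verified.
Step 7: r3 = -(5) = -5 — this is not what the log shows.
First incorrect step: 7; the correct value is r3 = -5.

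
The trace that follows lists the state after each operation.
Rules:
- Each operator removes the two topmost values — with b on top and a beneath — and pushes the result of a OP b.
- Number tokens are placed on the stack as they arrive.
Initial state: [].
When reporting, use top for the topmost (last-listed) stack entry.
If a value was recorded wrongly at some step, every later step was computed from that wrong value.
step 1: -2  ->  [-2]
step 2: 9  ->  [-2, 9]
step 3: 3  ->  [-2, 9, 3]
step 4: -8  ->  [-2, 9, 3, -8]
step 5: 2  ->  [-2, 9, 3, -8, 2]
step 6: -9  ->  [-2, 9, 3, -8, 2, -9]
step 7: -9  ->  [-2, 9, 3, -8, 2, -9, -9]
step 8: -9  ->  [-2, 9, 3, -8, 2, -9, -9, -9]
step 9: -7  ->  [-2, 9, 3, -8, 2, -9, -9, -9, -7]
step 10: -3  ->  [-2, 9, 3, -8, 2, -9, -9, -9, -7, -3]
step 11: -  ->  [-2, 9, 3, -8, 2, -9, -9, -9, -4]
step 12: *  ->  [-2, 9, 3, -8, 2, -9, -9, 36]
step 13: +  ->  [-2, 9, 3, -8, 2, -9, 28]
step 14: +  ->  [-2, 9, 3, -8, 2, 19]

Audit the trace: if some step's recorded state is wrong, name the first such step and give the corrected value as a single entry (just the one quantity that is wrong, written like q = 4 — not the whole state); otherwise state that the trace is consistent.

step 13, top = 27

step 1: push -2: top = -2 -> in agreement
step 2: push 9: top = 9 -> exactly as logged
step 3: push 3: top = 3 -> verified
step 4: push -8: top = -8 -> in agreement
step 5: push 2: top = 2 -> confirmed correct
step 6: push -9: top = -9 -> same as recorded
step 7: push -9: top = -9 -> exactly as logged
step 8: push -9: top = -9 -> verified
step 9: push -7: top = -7 -> matches
step 10: push -3: top = -3 -> verified
step 11: -7 - -3 = -4 -> verified
step 12: -9 * -4 = 36 -> exactly as logged
step 13: -9 + 36 = 27 -> the recorded entry deviates here
Conclusion: step 13 carries the first error; the entry should be top = 27.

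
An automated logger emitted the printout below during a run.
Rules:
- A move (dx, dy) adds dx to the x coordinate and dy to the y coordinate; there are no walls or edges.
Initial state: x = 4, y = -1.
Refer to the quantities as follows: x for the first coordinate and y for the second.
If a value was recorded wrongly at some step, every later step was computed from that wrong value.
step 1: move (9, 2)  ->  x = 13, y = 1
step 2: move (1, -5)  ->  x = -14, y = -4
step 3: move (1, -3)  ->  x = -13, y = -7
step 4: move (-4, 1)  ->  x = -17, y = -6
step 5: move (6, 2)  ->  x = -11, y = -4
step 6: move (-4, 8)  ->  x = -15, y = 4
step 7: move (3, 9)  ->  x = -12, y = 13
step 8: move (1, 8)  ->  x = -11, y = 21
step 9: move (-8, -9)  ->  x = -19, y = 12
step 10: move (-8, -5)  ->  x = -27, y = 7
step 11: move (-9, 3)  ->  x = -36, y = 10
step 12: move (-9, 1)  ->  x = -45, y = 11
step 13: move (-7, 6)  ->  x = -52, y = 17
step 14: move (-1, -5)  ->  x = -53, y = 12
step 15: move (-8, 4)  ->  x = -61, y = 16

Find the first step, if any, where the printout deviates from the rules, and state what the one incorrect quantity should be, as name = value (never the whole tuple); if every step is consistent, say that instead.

step 1: x = 4 + (9) = 13, y = -1 + (2) = 1 -> verified
step 2: x = 13 + (1) = 14, y = 1 + (-5) = -4 -> the printout has a different value
That makes step 2 the first incorrect line — x = 14 is what it should show.

step 2, x = 14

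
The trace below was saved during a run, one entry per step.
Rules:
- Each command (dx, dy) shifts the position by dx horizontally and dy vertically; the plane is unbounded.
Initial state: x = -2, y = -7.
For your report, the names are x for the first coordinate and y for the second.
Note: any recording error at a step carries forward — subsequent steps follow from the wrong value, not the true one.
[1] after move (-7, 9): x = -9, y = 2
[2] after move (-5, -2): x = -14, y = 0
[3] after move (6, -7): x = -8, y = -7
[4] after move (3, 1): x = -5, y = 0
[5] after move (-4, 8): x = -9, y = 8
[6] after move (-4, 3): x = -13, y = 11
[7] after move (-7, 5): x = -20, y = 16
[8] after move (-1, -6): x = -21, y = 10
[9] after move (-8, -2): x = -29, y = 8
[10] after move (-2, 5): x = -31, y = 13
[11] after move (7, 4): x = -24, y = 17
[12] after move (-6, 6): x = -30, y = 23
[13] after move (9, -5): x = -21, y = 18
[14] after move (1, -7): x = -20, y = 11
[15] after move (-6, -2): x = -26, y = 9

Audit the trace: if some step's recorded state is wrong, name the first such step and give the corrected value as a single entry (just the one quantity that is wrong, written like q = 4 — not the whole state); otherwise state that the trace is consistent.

step 1: x = -2 + (-7) = -9, y = -7 + (9) = 2 -> consistent with the trace
step 2: x = -9 + (-5) = -14, y = 2 + (-2) = 0 -> consistent with the trace
step 3: x = -14 + (6) = -8, y = 0 + (-7) = -7 -> confirmed correct
step 4: x = -8 + (3) = -5, y = -7 + (1) = -6 -> the entry is off here
Conclusion: step 4 carries the first error; the entry should be y = -6.

step 4, y = -6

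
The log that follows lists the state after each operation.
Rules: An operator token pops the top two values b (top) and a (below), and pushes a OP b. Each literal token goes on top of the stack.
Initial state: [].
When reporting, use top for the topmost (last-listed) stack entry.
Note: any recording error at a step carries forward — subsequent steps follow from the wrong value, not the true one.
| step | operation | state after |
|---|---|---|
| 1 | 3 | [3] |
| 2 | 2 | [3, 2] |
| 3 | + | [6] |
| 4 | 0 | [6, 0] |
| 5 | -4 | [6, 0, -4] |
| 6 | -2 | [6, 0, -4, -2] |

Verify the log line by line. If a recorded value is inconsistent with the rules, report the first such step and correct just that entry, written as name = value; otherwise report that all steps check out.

step 3, top = 5

1. push 3: top = 3 (no discrepancy)
2. push 2: top = 2 (verified)
3. 3 + 2 = 5 (a discrepancy with the log)
First incorrect step: 3; the correct value is top = 5.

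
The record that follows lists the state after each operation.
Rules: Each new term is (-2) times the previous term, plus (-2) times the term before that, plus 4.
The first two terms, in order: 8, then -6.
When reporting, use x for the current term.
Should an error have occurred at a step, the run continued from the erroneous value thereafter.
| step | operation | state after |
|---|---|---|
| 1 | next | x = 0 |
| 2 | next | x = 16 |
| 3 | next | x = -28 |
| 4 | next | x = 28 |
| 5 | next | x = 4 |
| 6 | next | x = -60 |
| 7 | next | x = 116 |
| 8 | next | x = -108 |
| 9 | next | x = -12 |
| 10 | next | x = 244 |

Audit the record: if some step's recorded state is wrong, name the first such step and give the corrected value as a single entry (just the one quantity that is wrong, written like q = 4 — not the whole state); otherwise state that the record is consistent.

step 1: x = -2*(-6) + (-2)*(8) + (4) = 0 -> consistent with the record
step 2: x = -2*(0) + (-2)*(-6) + (4) = 16 -> checks out
step 3: x = -2*(16) + (-2)*(0) + (4) = -28 -> matches
step 4: x = -2*(-28) + (-2)*(16) + (4) = 28 -> checks out
step 5: x = -2*(28) + (-2)*(-28) + (4) = 4 -> consistent with the record
step 6: x = -2*(4) + (-2)*(28) + (4) = -60 -> in agreement
step 7: x = -2*(-60) + (-2)*(4) + (4) = 116 -> checks out
step 8: x = -2*(116) + (-2)*(-60) + (4) = -108 -> in agreement
step 9: x = -2*(-108) + (-2)*(116) + (4) = -12 -> no discrepancy
step 10: x = -2*(-12) + (-2)*(-108) + (4) = 244 -> exactly as logged
Nothing is out of place; the run is error-free.

no error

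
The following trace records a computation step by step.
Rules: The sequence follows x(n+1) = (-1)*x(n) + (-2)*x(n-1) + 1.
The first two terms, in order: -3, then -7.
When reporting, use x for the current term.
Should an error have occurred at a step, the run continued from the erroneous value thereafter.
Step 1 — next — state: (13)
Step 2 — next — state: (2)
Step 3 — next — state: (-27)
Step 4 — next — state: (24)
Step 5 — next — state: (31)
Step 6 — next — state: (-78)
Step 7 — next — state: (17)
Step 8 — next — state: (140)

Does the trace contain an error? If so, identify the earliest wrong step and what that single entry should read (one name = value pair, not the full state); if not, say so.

step 1, x = 14

Step 1: x = -1*(-7) + (-2)*(-3) + (1) = 14 — this is not what the trace shows.
The earliest wrong entry is at step 1: it should read x = 14.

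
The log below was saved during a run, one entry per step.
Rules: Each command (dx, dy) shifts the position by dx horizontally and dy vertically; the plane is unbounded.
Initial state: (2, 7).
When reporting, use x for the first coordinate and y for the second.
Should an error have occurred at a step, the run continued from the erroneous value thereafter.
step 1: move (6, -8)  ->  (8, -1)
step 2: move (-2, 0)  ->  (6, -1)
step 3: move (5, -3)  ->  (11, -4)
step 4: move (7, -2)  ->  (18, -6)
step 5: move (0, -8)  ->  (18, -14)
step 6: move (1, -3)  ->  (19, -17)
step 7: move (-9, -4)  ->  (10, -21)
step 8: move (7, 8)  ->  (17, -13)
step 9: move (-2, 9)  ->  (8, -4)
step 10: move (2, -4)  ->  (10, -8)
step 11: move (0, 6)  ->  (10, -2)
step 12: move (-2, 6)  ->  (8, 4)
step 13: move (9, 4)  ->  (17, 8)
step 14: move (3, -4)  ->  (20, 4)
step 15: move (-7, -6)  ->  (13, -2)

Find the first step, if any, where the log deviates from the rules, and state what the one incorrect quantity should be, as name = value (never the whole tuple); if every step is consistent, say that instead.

step 9, x = 15

Step 1: x = 2 + (6) = 8, y = 7 + (-8) = -1 — matches.
Step 2: x = 8 + (-2) = 6, y = -1 + (0) = -1 — confirmed correct.
Step 3: x = 6 + (5) = 11, y = -1 + (-3) = -4 — checks out.
Step 4: x = 11 + (7) = 18, y = -4 + (-2) = -6 — consistent with the log.
Step 5: x = 18 + (0) = 18, y = -6 + (-8) = -14 — confirmed correct.
Step 6: x = 18 + (1) = 19, y = -14 + (-3) = -17 — confirmed correct.
Step 7: x = 19 + (-9) = 10, y = -17 + (-4) = -21 — consistent with the log.
Step 8: x = 10 + (7) = 17, y = -21 + (8) = -13 — verified.
Step 9: x = 17 + (-2) = 15, y = -13 + (9) = -4 — not what was recorded.
First deviation found at step 9; the corrected entry is x = 15.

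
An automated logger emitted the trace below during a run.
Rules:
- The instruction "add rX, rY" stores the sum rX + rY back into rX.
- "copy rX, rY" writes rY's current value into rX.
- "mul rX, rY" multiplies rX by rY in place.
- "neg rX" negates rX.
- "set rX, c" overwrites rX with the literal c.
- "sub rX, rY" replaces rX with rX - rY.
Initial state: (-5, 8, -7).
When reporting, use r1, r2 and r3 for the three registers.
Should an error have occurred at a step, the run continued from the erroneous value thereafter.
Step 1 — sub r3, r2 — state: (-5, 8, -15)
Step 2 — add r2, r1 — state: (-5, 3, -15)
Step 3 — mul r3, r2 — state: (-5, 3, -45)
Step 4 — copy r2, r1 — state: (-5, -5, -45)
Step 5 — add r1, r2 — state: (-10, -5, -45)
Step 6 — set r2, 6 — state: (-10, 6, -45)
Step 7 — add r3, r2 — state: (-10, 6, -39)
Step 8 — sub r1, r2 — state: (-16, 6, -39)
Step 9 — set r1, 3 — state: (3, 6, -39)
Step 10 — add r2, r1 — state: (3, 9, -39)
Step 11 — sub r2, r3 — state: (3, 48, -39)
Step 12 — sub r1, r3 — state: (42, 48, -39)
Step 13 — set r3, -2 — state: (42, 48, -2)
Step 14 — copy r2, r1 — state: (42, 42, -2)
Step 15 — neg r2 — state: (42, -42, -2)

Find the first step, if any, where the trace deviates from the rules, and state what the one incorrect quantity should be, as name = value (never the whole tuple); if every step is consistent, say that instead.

Step 1: r3 = -7 - 8 = -15 — exactly as logged.
Step 2: r2 = 8 + -5 = 3 — exactly as logged.
Step 3: r3 = -15 * 3 = -45 — consistent with the trace.
Step 4: r2 = -5 — no discrepancy.
Step 5: r1 = -5 + -5 = -10 — verified.
Step 6: r2 = 6 — verified.
Step 7: r3 = -45 + 6 = -39 — consistent with the trace.
Step 8: r1 = -10 - 6 = -16 — exactly as logged.
Step 9: r1 = 3 — exactly as logged.
Step 10: r2 = 6 + 3 = 9 — verified.
Step 11: r2 = 9 - -39 = 48 — verified.
Step 12: r1 = 3 - -39 = 42 — confirmed correct.
Step 13: r3 = -2 — verified.
Step 14: r2 = 42 — agrees with the trace.
Step 15: r2 = -(42) = -42 — confirmed correct.
Each recorded entry agrees with the recomputation.

no error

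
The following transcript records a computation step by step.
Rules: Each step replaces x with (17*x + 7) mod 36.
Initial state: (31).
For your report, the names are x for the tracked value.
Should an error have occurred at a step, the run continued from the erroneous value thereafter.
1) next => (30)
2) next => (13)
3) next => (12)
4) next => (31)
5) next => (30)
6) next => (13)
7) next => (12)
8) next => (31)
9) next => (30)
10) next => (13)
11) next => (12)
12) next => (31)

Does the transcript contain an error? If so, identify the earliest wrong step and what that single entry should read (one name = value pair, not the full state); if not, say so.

step 1: x = (17*31 + 7) mod 36 = 30 -> matches
step 2: x = (17*30 + 7) mod 36 = 13 -> matches
step 3: x = (17*13 + 7) mod 36 = 12 -> in agreement
step 4: x = (17*12 + 7) mod 36 = 31 -> matches
step 5: x = (17*31 + 7) mod 36 = 30 -> confirmed correct
step 6: x = (17*30 + 7) mod 36 = 13 -> confirmed correct
step 7: x = (17*13 + 7) mod 36 = 12 -> in agreement
step 8: x = (17*12 + 7) mod 36 = 31 -> exactly as logged
step 9: x = (17*31 + 7) mod 36 = 30 -> verified
step 10: x = (17*30 + 7) mod 36 = 13 -> consistent with the transcript
step 11: x = (17*13 + 7) mod 36 = 12 -> agrees with the transcript
step 12: x = (17*12 + 7) mod 36 = 31 -> confirmed correct
Every step is consistent.

no error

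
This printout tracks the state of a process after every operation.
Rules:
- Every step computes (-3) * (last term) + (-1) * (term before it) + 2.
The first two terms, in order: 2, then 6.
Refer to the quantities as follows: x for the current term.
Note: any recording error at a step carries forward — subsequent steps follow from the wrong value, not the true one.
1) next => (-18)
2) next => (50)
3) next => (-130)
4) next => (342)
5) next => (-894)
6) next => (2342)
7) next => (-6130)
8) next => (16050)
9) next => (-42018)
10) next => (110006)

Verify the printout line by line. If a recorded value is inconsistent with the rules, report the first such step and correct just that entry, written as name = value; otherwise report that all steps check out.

Recomputing the run from the initial state:
step 1: x = -18
step 2: x = 50
step 3: x = -130
step 4: x = 342
step 5: x = -894
step 6: x = 2342
step 7: x = -6130
step 8: x = 16050
step 9: x = -42018
step 10: x = 110006
This matches the printout at every step.

no error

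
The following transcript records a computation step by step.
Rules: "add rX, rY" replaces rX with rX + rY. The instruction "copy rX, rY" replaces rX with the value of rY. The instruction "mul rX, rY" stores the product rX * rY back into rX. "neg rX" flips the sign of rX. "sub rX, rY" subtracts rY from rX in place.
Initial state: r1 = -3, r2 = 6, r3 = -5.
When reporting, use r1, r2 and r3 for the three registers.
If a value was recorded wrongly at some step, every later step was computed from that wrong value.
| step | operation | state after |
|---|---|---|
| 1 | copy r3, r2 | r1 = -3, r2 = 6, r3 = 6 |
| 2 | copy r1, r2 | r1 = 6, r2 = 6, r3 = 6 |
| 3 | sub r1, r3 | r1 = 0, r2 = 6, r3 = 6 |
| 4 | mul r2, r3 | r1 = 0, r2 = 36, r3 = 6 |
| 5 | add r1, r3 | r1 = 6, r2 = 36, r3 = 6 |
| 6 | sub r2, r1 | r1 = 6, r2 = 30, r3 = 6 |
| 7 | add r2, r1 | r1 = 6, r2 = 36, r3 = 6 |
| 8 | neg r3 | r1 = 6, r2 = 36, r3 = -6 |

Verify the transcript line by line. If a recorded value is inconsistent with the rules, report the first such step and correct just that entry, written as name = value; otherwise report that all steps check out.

Recomputing the run from the initial state:
step 1: r1 = -3, r2 = 6, r3 = 6
step 2: r1 = 6, r2 = 6, r3 = 6
step 3: r1 = 0, r2 = 6, r3 = 6
step 4: r1 = 0, r2 = 36, r3 = 6
step 5: r1 = 6, r2 = 36, r3 = 6
step 6: r1 = 6, r2 = 30, r3 = 6
step 7: r1 = 6, r2 = 36, r3 = 6
step 8: r1 = 6, r2 = 36, r3 = -6
This matches the transcript at every step.

no error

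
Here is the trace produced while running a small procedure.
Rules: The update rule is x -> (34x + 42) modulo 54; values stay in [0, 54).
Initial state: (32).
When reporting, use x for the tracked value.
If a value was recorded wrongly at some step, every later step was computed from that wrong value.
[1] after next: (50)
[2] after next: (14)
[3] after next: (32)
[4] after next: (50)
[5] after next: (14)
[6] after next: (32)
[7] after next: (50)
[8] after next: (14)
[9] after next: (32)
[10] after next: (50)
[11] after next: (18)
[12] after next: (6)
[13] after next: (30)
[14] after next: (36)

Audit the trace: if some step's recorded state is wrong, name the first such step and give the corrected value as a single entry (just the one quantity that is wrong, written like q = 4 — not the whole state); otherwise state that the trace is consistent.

step 11, x = 14

Recomputing the run from the initial state:
step 1: x = 50
step 2: x = 14
step 3: x = 32
step 4: x = 50
step 5: x = 14
step 6: x = 32
step 7: x = 50
step 8: x = 14
step 9: x = 32
step 10: x = 50
step 11: x = 14
step 12: x = 32
step 13: x = 50
step 14: x = 14
The first disagreement with the trace is at step 11, where the value should be x = 14.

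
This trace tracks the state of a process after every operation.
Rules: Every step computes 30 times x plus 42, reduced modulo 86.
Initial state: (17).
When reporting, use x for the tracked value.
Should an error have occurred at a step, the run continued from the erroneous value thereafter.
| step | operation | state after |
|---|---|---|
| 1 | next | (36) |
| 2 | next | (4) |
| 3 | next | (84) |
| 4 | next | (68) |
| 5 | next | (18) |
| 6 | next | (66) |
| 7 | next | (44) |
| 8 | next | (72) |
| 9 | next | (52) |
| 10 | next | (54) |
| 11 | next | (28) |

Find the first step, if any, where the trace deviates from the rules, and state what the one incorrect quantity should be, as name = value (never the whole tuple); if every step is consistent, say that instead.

step 3, x = 76

Recomputing the run from the initial state:
step 1: x = 36
step 2: x = 4
step 3: x = 76
step 4: x = 0
step 5: x = 42
step 6: x = 12
step 7: x = 58
step 8: x = 62
step 9: x = 10
step 10: x = 84
step 11: x = 68
The first disagreement with the trace is at step 3, where the value should be x = 76.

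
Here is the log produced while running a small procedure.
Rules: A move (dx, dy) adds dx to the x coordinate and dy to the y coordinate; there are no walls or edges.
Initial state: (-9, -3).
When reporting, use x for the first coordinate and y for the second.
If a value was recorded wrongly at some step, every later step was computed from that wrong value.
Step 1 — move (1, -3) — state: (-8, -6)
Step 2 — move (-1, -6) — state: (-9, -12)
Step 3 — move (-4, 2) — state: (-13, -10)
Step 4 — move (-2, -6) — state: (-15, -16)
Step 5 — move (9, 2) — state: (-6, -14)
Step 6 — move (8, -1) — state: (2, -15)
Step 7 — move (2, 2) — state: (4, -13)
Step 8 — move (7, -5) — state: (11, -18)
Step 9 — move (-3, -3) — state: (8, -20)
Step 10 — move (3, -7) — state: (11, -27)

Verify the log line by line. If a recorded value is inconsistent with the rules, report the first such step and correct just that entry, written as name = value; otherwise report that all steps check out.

Recomputing the run from the initial state:
step 1: x = -8, y = -6
step 2: x = -9, y = -12
step 3: x = -13, y = -10
step 4: x = -15, y = -16
step 5: x = -6, y = -14
step 6: x = 2, y = -15
step 7: x = 4, y = -13
step 8: x = 11, y = -18
step 9: x = 8, y = -21
step 10: x = 11, y = -28
The first disagreement with the log is at step 9, where the value should be y = -21.

step 9, y = -21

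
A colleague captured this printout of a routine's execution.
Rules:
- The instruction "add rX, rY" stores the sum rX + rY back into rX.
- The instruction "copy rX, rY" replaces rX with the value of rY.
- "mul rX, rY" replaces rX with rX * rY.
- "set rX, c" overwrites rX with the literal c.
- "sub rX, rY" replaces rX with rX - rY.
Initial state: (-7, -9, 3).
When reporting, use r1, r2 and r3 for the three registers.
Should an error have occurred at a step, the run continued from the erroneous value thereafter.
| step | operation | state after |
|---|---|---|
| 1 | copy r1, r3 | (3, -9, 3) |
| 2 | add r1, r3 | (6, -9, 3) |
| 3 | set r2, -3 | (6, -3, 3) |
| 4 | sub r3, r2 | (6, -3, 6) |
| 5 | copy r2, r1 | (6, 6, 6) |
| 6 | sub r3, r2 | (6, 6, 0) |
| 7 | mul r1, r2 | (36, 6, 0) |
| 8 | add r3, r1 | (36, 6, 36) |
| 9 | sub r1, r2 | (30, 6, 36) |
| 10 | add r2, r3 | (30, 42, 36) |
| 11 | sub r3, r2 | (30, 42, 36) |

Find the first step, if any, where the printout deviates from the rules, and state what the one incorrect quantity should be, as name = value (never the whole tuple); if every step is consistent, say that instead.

step 11, r3 = -6

Step 1: r1 = 3 — matches.
Step 2: r1 = 3 + 3 = 6 — confirmed correct.
Step 3: r2 = -3 — matches.
Step 4: r3 = 3 - -3 = 6 — matches.
Step 5: r2 = 6 — in agreement.
Step 6: r3 = 6 - 6 = 0 — agrees with the printout.
Step 7: r1 = 6 * 6 = 36 — consistent with the printout.
Step 8: r3 = 0 + 36 = 36 — exactly as logged.
Step 9: r1 = 36 - 6 = 30 — same as recorded.
Step 10: r2 = 6 + 36 = 42 — same as recorded.
Step 11: r3 = 36 - 42 = -6 — the printout has a different value.
First deviation found at step 11; the corrected entry is r3 = -6.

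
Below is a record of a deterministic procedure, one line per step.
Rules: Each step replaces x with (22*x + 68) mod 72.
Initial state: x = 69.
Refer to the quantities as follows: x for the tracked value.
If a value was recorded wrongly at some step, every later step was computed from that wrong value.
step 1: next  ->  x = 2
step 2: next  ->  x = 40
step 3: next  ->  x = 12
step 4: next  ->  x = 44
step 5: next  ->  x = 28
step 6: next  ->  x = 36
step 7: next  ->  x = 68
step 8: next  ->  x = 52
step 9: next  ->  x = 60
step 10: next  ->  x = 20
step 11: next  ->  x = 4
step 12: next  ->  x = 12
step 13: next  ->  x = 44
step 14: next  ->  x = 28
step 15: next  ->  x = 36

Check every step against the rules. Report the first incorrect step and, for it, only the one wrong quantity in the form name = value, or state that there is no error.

Recomputing the run from the initial state:
step 1: x = 2
step 2: x = 40
step 3: x = 12
step 4: x = 44
step 5: x = 28
step 6: x = 36
step 7: x = 68
step 8: x = 52
step 9: x = 60
step 10: x = 20
step 11: x = 4
step 12: x = 12
step 13: x = 44
step 14: x = 28
step 15: x = 36
This matches the record at every step.

no error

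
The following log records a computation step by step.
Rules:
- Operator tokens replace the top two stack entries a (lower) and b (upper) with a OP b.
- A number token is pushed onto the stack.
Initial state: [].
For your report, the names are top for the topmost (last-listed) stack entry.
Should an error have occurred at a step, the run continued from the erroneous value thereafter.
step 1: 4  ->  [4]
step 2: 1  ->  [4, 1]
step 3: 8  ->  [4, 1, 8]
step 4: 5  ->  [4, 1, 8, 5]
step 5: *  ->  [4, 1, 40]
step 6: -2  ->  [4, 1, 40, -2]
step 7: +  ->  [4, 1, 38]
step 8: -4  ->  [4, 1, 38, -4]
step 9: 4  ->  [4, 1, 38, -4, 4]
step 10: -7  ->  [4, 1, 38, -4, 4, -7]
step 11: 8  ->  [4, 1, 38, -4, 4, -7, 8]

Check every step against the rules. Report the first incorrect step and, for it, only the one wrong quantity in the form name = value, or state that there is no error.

Recomputing the run from the initial state:
step 1: [4]
step 2: [4, 1]
step 3: [4, 1, 8]
step 4: [4, 1, 8, 5]
step 5: [4, 1, 40]
step 6: [4, 1, 40, -2]
step 7: [4, 1, 38]
step 8: [4, 1, 38, -4]
step 9: [4, 1, 38, -4, 4]
step 10: [4, 1, 38, -4, 4, -7]
step 11: [4, 1, 38, -4, 4, -7, 8]
This matches the log at every step.

no error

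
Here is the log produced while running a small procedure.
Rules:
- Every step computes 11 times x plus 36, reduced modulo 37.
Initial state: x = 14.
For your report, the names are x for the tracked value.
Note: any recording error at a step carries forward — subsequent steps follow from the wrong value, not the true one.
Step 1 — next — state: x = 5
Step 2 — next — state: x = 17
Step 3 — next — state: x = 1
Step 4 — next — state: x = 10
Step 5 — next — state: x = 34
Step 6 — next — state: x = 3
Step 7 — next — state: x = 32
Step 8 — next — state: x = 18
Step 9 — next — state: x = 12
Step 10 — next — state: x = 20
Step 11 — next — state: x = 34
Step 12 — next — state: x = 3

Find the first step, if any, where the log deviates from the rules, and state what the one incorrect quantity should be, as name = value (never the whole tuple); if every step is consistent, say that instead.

step 1: x = (11*14 + 36) mod 37 = 5 -> confirmed correct
step 2: x = (11*5 + 36) mod 37 = 17 -> confirmed correct
step 3: x = (11*17 + 36) mod 37 = 1 -> exactly as logged
step 4: x = (11*1 + 36) mod 37 = 10 -> verified
step 5: x = (11*10 + 36) mod 37 = 35 -> the log has a different value
Step 5 is the first one off; corrected, x = 35.

step 5, x = 35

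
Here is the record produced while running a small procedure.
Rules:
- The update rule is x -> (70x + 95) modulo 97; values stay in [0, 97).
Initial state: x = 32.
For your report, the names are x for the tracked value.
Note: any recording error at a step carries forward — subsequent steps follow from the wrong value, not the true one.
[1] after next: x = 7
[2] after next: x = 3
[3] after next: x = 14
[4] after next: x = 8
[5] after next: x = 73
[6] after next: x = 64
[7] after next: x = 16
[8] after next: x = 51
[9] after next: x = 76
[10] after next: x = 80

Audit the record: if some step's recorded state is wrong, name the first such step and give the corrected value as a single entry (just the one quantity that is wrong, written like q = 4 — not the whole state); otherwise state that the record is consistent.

Step 1: x = (70*32 + 95) mod 97 = 7 — confirmed correct.
Step 2: x = (70*7 + 95) mod 97 = 3 — exactly as logged.
Step 3: x = (70*3 + 95) mod 97 = 14 — same as recorded.
Step 4: x = (70*14 + 95) mod 97 = 8 — confirmed correct.
Step 5: x = (70*8 + 95) mod 97 = 73 — consistent with the record.
Step 6: x = (70*73 + 95) mod 97 = 64 — in agreement.
Step 7: x = (70*64 + 95) mod 97 = 16 — consistent with the record.
Step 8: x = (70*16 + 95) mod 97 = 51 — confirmed correct.
Step 9: x = (70*51 + 95) mod 97 = 76 — checks out.
Step 10: x = (70*76 + 95) mod 97 = 80 — agrees with the record.
Every step is consistent.

no error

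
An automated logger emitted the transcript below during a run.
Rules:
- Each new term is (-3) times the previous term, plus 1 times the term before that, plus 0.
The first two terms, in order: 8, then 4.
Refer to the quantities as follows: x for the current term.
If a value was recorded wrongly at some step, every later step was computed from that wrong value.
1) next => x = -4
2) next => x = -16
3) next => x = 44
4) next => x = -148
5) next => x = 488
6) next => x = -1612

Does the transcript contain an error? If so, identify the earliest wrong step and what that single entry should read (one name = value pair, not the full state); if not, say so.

Recomputing the run from the initial state:
step 1: x = -4
step 2: x = 16
step 3: x = -52
step 4: x = 172
step 5: x = -568
step 6: x = 1876
The first disagreement with the transcript is at step 2, where the value should be x = 16.

step 2, x = 16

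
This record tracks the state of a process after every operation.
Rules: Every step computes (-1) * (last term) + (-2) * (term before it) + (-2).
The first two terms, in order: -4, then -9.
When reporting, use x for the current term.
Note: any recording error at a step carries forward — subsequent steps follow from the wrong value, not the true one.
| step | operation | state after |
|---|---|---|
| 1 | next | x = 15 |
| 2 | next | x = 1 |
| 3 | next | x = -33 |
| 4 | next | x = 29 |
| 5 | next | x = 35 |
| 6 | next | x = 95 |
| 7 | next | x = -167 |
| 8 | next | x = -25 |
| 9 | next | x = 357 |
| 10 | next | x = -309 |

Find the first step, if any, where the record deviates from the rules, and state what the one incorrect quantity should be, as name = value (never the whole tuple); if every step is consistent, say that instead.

Recomputing the run from the initial state:
step 1: x = 15
step 2: x = 1
step 3: x = -33
step 4: x = 29
step 5: x = 35
step 6: x = -95
step 7: x = 23
step 8: x = 165
step 9: x = -213
step 10: x = -119
The first disagreement with the record is at step 6, where the value should be x = -95.

step 6, x = -95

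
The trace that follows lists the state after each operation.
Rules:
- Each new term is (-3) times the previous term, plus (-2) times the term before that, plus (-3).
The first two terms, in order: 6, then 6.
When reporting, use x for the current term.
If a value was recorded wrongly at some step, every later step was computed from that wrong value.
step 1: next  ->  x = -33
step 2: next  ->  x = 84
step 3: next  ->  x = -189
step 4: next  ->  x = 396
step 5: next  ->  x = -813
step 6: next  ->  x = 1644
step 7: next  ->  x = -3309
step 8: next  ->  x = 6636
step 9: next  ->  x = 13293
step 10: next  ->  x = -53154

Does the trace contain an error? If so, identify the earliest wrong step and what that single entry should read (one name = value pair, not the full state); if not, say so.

Recomputing the run from the initial state:
step 1: x = -33
step 2: x = 84
step 3: x = -189
step 4: x = 396
step 5: x = -813
step 6: x = 1644
step 7: x = -3309
step 8: x = 6636
step 9: x = -13293
step 10: x = 26604
The first disagreement with the trace is at step 9, where the value should be x = -13293.

step 9, x = -13293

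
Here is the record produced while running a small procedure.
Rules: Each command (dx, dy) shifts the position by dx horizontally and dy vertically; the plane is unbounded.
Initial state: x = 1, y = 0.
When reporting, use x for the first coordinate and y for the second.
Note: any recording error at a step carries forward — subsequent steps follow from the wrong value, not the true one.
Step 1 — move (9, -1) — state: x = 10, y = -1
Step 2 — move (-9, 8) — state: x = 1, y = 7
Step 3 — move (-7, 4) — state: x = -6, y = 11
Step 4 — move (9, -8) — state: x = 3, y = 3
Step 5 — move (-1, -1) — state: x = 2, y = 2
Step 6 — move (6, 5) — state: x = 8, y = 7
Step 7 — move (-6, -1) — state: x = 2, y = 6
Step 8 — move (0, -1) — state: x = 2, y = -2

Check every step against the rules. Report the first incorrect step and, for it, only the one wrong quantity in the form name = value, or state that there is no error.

step 8, y = 5

Step 1: x = 1 + (9) = 10, y = 0 + (-1) = -1 — same as recorded.
Step 2: x = 10 + (-9) = 1, y = -1 + (8) = 7 — consistent with the record.
Step 3: x = 1 + (-7) = -6, y = 7 + (4) = 11 — confirmed correct.
Step 4: x = -6 + (9) = 3, y = 11 + (-8) = 3 — in agreement.
Step 5: x = 3 + (-1) = 2, y = 3 + (-1) = 2 — confirmed correct.
Step 6: x = 2 + (6) = 8, y = 2 + (5) = 7 — exactly as logged.
Step 7: x = 8 + (-6) = 2, y = 7 + (-1) = 6 — consistent with the record.
Step 8: x = 2 + (0) = 2, y = 6 + (-1) = 5 — this is not what the record shows.
The audit stops at step 8: the recorded entry is wrong and should be y = 5.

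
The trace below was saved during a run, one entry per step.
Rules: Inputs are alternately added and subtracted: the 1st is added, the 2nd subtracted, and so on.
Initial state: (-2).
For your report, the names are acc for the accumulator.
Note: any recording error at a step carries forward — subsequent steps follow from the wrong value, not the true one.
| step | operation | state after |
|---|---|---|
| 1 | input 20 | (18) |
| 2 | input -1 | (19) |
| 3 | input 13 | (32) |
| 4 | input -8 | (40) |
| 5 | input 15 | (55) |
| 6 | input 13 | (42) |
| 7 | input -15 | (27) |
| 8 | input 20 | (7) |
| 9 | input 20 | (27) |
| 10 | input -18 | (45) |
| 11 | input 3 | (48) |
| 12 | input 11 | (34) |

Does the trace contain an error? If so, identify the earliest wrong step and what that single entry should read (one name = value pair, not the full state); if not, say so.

step 1: acc = -2 + 20 = 18 -> checks out
step 2: acc = 18 - -1 = 19 -> in agreement
step 3: acc = 19 + 13 = 32 -> checks out
step 4: acc = 32 - -8 = 40 -> consistent with the trace
step 5: acc = 40 + 15 = 55 -> no discrepancy
step 6: acc = 55 - 13 = 42 -> verified
step 7: acc = 42 + -15 = 27 -> same as recorded
step 8: acc = 27 - 20 = 7 -> verified
step 9: acc = 7 + 20 = 27 -> confirmed correct
step 10: acc = 27 - -18 = 45 -> no discrepancy
step 11: acc = 45 + 3 = 48 -> no discrepancy
step 12: acc = 48 - 11 = 37 -> this is not what the trace shows
That makes step 12 the first incorrect line — acc = 37 is what it should show.

step 12, acc = 37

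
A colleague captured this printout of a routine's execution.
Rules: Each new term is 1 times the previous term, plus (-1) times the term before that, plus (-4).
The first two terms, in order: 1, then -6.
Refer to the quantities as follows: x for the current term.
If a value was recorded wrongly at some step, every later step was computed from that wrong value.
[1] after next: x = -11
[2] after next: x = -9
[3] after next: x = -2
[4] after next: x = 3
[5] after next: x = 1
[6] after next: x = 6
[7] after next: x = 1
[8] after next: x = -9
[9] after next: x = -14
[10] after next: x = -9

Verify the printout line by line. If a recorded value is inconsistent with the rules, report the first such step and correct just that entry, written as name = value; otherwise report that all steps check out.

Step 1: x = 1*(-6) + (-1)*(1) + (-4) = -11 — verified.
Step 2: x = 1*(-11) + (-1)*(-6) + (-4) = -9 — consistent with the printout.
Step 3: x = 1*(-9) + (-1)*(-11) + (-4) = -2 — verified.
Step 4: x = 1*(-2) + (-1)*(-9) + (-4) = 3 — confirmed correct.
Step 5: x = 1*(3) + (-1)*(-2) + (-4) = 1 — same as recorded.
Step 6: x = 1*(1) + (-1)*(3) + (-4) = -6 — the recorded entry deviates here.
First incorrect step: 6; the correct value is x = -6.

step 6, x = -6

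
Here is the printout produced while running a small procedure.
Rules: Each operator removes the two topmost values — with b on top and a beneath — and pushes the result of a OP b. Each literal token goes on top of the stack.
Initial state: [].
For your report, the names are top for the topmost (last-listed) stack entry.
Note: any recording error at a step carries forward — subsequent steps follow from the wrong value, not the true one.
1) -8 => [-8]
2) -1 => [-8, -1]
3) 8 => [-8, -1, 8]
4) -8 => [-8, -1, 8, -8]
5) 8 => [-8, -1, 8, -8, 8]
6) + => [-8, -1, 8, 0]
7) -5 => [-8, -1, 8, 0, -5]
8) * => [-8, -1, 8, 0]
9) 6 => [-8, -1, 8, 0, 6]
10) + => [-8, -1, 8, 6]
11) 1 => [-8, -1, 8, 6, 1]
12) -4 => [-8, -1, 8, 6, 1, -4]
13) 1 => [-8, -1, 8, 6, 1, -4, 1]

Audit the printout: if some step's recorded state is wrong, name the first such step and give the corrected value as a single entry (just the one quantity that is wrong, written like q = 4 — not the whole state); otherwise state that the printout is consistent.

no error

1. push -8: top = -8 (confirmed correct)
2. push -1: top = -1 (consistent with the printout)
3. push 8: top = 8 (consistent with the printout)
4. push -8: top = -8 (no discrepancy)
5. push 8: top = 8 (same as recorded)
6. -8 + 8 = 0 (checks out)
7. push -5: top = -5 (no discrepancy)
8. 0 * -5 = 0 (consistent with the printout)
9. push 6: top = 6 (confirmed correct)
10. 0 + 6 = 6 (agrees with the printout)
11. push 1: top = 1 (agrees with the printout)
12. push -4: top = -4 (checks out)
13. push 1: top = 1 (exactly as logged)
No step deviates from the rules.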